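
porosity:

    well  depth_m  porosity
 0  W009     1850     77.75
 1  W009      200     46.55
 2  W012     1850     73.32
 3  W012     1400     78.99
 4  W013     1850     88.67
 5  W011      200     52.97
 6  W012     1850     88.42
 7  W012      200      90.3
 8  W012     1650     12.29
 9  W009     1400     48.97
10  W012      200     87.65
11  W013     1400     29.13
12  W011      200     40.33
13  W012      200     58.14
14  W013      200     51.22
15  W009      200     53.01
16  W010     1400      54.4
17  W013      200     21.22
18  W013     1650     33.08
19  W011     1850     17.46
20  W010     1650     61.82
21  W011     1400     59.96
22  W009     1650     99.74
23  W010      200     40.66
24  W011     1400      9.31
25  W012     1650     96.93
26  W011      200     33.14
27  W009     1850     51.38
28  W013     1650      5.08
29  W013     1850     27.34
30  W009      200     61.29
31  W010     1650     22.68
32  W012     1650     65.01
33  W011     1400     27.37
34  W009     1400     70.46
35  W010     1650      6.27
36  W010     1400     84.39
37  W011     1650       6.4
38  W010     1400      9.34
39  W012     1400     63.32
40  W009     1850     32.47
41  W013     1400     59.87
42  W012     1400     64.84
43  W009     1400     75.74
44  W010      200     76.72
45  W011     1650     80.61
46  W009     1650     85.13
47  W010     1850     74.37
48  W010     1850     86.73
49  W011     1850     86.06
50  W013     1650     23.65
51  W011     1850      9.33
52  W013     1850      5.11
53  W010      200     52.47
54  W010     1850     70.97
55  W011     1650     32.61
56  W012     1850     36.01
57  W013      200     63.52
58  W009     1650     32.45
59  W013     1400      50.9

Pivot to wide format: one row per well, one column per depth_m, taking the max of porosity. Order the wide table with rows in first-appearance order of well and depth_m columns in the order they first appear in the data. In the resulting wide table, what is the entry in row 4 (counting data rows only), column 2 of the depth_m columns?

With rows in first-appearance order of well, row 4 is well=W011. depth_m columns in first-appearance order: 1850, 200, 1400, 1650; column 2 is 200.
Long rows with well=W011, depth_m=200: max(52.97, 40.33, 33.14) = 52.97.

52.97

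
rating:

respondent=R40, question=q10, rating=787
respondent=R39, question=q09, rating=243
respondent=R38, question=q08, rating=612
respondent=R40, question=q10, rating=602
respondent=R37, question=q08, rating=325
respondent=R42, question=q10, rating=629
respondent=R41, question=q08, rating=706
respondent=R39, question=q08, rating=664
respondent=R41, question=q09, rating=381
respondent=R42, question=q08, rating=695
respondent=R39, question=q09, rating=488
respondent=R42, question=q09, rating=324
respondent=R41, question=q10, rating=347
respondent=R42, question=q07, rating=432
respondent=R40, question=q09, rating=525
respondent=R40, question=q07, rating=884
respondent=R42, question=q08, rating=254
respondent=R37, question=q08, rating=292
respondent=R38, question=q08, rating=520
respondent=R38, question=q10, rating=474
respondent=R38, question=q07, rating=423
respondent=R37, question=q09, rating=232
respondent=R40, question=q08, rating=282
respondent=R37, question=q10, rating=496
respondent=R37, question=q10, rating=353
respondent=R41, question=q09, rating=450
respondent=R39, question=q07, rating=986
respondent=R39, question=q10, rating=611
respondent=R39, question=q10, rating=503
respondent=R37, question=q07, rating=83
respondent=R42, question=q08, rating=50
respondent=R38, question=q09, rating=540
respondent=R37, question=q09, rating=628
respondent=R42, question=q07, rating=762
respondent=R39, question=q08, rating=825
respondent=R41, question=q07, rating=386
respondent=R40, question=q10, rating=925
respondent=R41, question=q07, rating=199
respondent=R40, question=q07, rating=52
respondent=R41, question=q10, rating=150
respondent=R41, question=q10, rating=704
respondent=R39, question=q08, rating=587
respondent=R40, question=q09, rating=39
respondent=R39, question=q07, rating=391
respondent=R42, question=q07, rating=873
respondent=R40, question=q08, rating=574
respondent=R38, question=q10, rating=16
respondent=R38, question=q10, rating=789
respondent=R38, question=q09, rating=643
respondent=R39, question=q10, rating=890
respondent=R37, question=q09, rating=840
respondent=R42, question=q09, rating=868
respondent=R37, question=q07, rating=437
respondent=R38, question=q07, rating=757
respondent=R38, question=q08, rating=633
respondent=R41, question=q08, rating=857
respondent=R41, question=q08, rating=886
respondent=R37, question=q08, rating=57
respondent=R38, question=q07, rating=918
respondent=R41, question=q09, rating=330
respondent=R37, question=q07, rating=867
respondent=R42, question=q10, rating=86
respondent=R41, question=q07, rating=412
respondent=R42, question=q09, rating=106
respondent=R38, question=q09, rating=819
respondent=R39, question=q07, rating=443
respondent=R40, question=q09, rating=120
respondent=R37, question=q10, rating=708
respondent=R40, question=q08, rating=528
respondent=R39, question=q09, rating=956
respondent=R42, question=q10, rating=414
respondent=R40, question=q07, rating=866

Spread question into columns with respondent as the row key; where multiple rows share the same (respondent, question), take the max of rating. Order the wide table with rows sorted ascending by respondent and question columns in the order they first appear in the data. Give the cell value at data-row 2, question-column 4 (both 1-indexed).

918

With rows sorted ascending by respondent, row 2 is respondent=R38. question columns in first-appearance order: q10, q09, q08, q07; column 4 is q07.
Long rows with respondent=R38, question=q07: max(423, 757, 918) = 918.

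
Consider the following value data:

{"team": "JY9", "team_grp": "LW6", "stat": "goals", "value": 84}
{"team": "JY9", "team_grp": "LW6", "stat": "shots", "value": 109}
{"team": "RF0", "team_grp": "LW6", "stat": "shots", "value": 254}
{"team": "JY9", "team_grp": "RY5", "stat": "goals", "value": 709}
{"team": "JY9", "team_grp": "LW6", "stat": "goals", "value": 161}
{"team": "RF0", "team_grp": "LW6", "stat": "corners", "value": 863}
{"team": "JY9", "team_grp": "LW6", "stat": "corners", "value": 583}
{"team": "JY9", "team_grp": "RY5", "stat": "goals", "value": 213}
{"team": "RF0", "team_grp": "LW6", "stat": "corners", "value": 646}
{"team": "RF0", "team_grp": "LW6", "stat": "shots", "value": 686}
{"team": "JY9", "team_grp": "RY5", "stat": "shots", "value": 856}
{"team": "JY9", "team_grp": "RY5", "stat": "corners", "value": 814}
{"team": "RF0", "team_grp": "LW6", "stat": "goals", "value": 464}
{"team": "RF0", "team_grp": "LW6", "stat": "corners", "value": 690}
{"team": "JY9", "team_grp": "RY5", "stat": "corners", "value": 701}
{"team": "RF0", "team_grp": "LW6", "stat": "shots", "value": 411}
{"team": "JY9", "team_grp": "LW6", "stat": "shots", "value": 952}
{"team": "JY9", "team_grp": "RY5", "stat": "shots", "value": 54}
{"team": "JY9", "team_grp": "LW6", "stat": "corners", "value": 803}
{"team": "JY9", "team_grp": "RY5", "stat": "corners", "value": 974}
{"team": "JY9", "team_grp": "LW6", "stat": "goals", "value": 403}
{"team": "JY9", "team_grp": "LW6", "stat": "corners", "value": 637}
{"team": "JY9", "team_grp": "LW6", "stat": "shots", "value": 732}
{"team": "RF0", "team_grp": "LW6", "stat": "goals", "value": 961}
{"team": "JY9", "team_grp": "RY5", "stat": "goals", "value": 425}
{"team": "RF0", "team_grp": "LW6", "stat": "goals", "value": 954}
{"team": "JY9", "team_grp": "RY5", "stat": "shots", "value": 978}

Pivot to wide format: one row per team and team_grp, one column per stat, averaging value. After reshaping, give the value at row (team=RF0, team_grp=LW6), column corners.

733

Rows with team=RF0, team_grp=LW6 and stat=corners: value values are 863, 646, 690.
(863 + 646 + 690) / 3 = 733.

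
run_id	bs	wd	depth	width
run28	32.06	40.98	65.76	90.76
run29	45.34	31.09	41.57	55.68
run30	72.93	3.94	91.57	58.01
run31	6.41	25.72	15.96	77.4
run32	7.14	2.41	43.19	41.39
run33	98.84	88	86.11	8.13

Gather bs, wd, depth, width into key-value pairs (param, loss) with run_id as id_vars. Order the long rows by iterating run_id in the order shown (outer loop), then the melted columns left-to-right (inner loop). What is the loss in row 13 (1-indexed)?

24 rows total (6 × 4). Row 13: index ⌊(13-1)/4⌋ = 3 into run_id → run31; (13-1) mod 4 = 0 into the melted columns → bs.
So row 13 is (run31, bs, 6.41); loss = 6.41.

6.41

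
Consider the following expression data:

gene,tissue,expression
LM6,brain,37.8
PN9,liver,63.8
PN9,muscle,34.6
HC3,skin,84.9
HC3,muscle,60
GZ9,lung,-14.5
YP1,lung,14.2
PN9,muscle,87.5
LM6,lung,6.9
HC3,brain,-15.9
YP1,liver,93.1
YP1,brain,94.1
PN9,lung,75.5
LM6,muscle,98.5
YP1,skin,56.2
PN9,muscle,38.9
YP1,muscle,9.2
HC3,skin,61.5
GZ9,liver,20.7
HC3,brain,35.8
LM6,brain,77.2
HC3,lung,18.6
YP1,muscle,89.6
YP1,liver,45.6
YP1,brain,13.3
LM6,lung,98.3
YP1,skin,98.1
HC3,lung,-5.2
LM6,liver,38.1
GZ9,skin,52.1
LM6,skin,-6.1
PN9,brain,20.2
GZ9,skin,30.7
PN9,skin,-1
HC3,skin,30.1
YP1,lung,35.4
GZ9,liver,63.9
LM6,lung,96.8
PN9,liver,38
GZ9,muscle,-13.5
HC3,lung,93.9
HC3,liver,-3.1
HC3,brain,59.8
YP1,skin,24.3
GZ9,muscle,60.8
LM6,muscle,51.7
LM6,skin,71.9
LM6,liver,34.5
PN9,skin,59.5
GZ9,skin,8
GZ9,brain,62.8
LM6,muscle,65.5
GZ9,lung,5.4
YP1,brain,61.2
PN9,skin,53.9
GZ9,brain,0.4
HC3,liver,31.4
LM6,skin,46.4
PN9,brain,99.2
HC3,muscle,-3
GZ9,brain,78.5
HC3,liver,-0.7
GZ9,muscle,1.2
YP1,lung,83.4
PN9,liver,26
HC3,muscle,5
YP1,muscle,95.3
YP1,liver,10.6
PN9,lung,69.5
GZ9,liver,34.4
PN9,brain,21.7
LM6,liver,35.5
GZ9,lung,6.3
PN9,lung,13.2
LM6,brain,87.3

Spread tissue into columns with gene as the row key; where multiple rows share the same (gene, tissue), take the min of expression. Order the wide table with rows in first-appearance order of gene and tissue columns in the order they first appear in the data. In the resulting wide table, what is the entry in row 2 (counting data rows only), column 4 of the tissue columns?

With rows in first-appearance order of gene, row 2 is gene=PN9. tissue columns in first-appearance order: brain, liver, muscle, skin, lung; column 4 is skin.
Long rows with gene=PN9, tissue=skin: min(-1, 59.5, 53.9) = -1.

-1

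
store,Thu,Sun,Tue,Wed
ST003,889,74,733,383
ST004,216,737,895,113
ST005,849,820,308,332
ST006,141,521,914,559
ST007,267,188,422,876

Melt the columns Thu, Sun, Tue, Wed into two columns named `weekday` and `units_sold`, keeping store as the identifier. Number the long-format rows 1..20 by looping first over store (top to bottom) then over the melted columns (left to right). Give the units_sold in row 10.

820

20 rows total (5 × 4). Row 10: index ⌊(10-1)/4⌋ = 2 into store → ST005; (10-1) mod 4 = 1 into the melted columns → Sun.
So row 10 is (ST005, Sun, 820); units_sold = 820.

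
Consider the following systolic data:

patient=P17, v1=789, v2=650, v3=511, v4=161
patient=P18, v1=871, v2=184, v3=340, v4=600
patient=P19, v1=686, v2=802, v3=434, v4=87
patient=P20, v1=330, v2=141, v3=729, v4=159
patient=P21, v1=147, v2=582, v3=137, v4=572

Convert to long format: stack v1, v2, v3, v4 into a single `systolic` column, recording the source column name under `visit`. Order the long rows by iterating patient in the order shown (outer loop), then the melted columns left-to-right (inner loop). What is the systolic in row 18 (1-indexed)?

20 rows total (5 × 4). Row 18: index ⌊(18-1)/4⌋ = 4 into patient → P21; (18-1) mod 4 = 1 into the melted columns → v2.
So row 18 is (P21, v2, 582); systolic = 582.

582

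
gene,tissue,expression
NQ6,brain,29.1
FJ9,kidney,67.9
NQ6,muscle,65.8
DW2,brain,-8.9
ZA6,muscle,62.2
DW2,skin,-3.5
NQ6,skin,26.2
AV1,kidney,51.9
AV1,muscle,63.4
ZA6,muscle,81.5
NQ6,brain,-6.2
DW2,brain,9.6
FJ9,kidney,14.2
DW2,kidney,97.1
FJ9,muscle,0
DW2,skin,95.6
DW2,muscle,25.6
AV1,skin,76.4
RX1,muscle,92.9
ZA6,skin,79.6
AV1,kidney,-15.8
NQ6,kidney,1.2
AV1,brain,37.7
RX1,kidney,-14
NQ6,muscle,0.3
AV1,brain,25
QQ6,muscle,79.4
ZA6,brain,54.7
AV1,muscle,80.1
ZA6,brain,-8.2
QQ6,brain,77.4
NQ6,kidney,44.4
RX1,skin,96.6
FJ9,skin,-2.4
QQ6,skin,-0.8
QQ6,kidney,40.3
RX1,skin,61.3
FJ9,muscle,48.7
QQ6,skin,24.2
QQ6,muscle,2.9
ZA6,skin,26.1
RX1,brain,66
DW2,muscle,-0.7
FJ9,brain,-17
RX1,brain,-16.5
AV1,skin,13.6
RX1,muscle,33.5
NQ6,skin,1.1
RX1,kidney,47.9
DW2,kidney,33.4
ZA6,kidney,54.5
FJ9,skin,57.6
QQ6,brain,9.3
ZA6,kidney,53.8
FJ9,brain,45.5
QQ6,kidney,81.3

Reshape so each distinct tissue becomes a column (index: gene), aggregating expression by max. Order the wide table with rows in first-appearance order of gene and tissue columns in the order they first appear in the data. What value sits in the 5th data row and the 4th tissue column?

With rows in first-appearance order of gene, row 5 is gene=AV1. tissue columns in first-appearance order: brain, kidney, muscle, skin; column 4 is skin.
Long rows with gene=AV1, tissue=skin: max(76.4, 13.6) = 76.4.

76.4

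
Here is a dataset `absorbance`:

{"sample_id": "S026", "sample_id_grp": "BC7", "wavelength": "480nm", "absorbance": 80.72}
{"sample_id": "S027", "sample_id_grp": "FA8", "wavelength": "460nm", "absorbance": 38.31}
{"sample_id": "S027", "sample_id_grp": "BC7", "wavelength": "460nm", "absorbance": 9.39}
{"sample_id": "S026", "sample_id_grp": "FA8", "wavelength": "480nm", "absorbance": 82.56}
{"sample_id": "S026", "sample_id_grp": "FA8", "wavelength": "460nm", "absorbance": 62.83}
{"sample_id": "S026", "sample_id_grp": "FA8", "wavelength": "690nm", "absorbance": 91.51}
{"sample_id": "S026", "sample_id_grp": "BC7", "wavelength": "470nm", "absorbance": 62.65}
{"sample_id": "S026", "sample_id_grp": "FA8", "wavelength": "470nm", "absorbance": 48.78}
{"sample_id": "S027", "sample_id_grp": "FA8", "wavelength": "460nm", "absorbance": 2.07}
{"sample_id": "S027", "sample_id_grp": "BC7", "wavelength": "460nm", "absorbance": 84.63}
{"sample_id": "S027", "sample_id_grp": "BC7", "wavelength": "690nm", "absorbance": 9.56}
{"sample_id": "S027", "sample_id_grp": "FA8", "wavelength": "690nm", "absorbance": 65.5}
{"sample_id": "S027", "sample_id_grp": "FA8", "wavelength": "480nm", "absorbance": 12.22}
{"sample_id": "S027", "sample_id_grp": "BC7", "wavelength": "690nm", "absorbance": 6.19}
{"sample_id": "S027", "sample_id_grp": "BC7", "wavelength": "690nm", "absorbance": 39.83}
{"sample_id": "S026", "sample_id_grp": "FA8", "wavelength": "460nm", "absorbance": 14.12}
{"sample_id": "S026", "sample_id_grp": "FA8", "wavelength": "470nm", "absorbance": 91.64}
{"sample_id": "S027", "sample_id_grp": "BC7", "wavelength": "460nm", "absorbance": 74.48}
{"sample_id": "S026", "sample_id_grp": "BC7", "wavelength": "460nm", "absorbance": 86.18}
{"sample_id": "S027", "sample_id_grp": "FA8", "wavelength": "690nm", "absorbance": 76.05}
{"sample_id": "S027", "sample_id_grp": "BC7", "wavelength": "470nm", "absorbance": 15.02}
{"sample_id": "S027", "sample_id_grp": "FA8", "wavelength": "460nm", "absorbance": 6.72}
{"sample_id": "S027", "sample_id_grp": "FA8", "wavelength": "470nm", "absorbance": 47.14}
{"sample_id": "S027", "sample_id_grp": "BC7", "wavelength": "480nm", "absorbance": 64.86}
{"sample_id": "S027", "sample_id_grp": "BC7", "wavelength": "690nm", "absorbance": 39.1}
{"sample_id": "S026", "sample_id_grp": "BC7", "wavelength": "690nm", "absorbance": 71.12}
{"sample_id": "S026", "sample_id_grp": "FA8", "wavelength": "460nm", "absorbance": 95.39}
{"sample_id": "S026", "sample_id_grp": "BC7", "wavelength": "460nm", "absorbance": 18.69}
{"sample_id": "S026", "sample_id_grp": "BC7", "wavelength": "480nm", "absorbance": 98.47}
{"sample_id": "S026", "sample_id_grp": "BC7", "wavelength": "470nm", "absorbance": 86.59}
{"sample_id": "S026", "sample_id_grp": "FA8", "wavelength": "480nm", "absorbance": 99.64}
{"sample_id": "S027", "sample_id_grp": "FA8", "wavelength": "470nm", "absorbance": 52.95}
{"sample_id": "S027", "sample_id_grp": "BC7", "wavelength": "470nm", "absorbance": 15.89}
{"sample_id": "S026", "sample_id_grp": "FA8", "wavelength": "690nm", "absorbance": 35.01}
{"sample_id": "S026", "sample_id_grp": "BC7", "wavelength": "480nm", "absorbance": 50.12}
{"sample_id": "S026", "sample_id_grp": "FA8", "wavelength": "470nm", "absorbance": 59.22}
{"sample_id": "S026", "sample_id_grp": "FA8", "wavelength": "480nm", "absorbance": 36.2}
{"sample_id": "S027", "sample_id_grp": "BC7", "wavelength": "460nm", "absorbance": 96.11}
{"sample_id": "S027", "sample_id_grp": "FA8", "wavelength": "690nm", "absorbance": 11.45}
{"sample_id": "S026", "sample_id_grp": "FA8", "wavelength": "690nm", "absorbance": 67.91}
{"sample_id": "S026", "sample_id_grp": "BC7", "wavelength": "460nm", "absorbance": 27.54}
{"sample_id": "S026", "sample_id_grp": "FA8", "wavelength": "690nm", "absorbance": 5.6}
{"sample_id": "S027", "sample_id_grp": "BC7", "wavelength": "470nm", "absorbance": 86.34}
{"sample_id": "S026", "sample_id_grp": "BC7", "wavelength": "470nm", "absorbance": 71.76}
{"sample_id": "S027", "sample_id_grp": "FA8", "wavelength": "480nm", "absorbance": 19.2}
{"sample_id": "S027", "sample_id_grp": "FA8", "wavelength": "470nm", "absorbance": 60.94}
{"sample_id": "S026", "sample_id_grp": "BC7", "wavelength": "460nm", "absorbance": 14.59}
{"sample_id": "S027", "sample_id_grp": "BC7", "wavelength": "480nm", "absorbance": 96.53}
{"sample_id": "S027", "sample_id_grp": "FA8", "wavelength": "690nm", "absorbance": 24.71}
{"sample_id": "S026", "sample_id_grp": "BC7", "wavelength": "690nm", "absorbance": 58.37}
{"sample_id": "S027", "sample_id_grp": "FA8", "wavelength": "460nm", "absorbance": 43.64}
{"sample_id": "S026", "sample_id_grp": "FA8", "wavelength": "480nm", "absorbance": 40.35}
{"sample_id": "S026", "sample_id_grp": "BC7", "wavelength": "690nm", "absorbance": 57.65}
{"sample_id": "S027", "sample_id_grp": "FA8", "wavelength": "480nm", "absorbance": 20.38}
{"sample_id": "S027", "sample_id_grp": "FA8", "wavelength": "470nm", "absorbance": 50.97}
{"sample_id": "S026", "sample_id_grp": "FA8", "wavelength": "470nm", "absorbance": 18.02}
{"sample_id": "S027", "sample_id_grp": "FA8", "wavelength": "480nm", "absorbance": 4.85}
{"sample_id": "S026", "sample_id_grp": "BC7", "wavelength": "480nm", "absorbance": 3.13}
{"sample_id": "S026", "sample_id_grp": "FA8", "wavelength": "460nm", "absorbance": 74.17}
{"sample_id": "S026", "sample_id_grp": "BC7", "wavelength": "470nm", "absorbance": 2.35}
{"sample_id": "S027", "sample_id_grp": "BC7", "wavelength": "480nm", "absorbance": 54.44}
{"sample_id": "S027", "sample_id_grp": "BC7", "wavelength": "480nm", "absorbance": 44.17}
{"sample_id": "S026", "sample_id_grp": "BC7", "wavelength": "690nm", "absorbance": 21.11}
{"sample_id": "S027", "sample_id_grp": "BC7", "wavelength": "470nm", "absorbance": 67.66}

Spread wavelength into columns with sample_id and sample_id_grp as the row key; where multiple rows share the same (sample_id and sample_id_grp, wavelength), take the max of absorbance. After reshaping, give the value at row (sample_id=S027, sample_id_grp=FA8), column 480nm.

Rows with sample_id=S027, sample_id_grp=FA8 and wavelength=480nm: absorbance values are 12.22, 19.2, 20.38, 4.85.
max(12.22, 19.2, 20.38, 4.85) = 20.38.

20.38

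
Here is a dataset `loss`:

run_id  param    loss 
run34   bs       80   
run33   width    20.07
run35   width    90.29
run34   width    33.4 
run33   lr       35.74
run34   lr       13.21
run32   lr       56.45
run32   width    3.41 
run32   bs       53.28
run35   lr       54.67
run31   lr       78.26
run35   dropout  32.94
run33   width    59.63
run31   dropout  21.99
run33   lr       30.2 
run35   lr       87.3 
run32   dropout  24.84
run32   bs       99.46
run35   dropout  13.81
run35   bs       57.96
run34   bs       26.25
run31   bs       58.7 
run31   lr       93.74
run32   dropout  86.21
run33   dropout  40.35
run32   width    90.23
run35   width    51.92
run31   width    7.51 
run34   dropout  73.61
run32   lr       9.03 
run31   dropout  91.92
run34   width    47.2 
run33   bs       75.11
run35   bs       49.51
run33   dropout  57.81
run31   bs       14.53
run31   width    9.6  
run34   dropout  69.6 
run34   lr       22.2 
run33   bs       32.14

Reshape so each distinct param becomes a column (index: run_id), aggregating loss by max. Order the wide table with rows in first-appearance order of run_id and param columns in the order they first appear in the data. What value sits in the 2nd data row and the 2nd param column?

With rows in first-appearance order of run_id, row 2 is run_id=run33. param columns in first-appearance order: bs, width, lr, dropout; column 2 is width.
Long rows with run_id=run33, param=width: max(20.07, 59.63) = 59.63.

59.63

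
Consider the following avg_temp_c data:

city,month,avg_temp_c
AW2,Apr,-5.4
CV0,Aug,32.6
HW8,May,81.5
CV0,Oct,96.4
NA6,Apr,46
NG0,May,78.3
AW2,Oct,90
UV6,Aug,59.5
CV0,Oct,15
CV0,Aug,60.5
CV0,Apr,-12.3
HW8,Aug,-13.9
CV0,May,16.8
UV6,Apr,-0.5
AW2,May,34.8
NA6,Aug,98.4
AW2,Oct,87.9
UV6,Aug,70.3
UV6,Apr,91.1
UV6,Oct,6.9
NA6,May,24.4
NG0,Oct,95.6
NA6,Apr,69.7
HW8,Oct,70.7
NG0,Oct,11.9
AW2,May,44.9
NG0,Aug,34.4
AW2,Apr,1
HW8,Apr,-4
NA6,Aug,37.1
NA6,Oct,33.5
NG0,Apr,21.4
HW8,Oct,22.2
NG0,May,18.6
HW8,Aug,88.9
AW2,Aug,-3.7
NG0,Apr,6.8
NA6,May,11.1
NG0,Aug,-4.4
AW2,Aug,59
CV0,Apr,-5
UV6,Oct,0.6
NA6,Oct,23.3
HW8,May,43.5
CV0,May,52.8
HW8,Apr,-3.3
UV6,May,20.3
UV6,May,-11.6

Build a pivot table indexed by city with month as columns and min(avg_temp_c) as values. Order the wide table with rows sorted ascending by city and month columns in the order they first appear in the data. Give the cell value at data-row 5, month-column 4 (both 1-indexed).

11.9

With rows sorted ascending by city, row 5 is city=NG0. month columns in first-appearance order: Apr, Aug, May, Oct; column 4 is Oct.
Long rows with city=NG0, month=Oct: min(95.6, 11.9) = 11.9.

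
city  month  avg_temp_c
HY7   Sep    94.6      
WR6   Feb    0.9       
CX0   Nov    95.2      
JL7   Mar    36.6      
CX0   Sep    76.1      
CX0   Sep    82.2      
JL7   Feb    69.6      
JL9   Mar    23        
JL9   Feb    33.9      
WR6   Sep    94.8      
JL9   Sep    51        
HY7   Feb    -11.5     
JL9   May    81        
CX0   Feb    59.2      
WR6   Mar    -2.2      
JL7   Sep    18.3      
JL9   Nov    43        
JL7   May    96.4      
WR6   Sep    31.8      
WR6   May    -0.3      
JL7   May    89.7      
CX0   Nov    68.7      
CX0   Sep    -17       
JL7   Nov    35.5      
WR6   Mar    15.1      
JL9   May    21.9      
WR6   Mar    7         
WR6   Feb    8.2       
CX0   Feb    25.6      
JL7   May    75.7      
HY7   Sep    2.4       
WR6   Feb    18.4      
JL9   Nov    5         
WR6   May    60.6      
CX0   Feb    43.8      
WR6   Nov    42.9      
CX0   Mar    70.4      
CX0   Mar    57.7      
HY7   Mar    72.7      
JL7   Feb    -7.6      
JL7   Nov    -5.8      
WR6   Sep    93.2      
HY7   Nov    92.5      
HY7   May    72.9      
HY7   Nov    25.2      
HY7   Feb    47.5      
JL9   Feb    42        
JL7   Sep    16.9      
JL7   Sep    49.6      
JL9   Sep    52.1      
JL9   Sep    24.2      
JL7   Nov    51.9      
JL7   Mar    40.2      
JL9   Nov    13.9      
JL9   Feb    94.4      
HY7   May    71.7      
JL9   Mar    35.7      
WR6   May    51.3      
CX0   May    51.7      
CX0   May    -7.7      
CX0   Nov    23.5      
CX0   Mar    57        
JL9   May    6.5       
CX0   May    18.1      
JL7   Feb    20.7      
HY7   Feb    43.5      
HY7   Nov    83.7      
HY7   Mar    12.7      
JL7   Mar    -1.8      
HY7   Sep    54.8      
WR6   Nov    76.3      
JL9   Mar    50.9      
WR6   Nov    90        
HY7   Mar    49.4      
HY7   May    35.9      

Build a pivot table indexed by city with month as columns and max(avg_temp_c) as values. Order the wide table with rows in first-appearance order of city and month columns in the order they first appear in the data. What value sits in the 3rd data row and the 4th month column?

With rows in first-appearance order of city, row 3 is city=CX0. month columns in first-appearance order: Sep, Feb, Nov, Mar, May; column 4 is Mar.
Long rows with city=CX0, month=Mar: max(70.4, 57.7, 57) = 70.4.

70.4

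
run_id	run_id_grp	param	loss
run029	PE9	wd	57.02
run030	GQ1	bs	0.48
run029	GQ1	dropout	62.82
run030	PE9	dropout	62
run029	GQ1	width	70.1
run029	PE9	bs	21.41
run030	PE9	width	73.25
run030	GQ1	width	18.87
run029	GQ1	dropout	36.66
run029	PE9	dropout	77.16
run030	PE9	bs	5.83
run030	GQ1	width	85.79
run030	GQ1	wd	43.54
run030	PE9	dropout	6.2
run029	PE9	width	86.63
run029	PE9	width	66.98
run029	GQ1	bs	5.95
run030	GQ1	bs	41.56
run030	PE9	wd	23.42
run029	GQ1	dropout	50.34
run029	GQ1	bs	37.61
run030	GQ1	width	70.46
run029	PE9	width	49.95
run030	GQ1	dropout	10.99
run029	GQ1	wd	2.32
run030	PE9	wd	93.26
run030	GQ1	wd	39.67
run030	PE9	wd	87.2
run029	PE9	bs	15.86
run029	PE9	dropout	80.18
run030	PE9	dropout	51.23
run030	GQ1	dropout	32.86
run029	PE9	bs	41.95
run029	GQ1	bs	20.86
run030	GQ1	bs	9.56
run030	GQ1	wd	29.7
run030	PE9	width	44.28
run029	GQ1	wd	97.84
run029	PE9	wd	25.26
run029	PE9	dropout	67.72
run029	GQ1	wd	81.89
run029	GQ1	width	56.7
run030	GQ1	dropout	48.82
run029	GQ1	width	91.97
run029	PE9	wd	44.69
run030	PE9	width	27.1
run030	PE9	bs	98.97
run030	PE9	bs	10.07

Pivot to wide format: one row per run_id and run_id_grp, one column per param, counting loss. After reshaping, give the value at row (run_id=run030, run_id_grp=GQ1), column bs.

Rows with run_id=run030, run_id_grp=GQ1 and param=bs: loss values are 0.48, 41.56, 9.56.
3 rows match — count = 3.

3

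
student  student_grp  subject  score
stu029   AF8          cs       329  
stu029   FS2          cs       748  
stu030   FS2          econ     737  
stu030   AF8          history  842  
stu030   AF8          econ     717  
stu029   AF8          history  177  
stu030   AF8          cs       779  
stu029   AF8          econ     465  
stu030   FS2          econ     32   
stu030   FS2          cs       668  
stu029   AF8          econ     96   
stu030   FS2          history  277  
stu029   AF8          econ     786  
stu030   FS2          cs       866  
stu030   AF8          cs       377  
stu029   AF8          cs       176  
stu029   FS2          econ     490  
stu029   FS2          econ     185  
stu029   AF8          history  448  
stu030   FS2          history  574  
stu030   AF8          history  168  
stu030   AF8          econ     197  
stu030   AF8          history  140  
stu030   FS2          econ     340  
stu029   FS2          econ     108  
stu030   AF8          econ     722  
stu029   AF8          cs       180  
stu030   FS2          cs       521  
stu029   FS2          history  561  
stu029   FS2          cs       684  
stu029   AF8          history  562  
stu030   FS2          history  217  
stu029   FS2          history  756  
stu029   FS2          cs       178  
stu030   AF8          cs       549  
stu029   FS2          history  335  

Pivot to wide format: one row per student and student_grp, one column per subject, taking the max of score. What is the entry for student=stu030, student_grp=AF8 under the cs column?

Rows with student=stu030, student_grp=AF8 and subject=cs: score values are 779, 377, 549.
max(779, 377, 549) = 779.

779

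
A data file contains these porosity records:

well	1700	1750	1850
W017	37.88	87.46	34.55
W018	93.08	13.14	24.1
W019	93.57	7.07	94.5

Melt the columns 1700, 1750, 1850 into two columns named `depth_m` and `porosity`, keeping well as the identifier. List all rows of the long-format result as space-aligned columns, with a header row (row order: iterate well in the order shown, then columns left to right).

well  depth_m  porosity
W017  1700     37.88   
W017  1750     87.46   
W017  1850     34.55   
W018  1700     93.08   
W018  1750     13.14   
W018  1850     24.1    
W019  1700     93.57   
W019  1750     7.07    
W019  1850     94.5    

Each (well, column) pair becomes one row: 3 × 3 = 9 rows.
For example, (W017, 1700) → porosity=37.88.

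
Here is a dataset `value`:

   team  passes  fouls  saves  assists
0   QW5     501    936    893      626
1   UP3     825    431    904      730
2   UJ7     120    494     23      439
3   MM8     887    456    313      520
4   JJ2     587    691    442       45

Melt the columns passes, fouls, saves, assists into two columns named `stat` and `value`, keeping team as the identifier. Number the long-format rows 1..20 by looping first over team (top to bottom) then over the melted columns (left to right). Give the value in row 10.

20 rows total (5 × 4). Row 10: index ⌊(10-1)/4⌋ = 2 into team → UJ7; (10-1) mod 4 = 1 into the melted columns → fouls.
So row 10 is (UJ7, fouls, 494); value = 494.

494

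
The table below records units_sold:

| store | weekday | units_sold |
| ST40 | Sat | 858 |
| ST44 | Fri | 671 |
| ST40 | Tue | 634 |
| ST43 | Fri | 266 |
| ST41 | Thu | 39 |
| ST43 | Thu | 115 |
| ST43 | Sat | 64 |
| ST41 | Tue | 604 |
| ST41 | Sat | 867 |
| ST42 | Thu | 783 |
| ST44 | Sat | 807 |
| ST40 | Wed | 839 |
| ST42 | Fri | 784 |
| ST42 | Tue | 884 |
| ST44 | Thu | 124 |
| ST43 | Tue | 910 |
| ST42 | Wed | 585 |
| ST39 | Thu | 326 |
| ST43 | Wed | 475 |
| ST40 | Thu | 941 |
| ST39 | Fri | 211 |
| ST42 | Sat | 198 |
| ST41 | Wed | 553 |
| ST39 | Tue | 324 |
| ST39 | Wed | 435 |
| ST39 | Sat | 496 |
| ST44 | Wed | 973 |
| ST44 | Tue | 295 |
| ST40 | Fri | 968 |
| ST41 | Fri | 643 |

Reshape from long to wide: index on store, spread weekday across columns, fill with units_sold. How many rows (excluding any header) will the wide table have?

6

6 distinct store values → 6 rows.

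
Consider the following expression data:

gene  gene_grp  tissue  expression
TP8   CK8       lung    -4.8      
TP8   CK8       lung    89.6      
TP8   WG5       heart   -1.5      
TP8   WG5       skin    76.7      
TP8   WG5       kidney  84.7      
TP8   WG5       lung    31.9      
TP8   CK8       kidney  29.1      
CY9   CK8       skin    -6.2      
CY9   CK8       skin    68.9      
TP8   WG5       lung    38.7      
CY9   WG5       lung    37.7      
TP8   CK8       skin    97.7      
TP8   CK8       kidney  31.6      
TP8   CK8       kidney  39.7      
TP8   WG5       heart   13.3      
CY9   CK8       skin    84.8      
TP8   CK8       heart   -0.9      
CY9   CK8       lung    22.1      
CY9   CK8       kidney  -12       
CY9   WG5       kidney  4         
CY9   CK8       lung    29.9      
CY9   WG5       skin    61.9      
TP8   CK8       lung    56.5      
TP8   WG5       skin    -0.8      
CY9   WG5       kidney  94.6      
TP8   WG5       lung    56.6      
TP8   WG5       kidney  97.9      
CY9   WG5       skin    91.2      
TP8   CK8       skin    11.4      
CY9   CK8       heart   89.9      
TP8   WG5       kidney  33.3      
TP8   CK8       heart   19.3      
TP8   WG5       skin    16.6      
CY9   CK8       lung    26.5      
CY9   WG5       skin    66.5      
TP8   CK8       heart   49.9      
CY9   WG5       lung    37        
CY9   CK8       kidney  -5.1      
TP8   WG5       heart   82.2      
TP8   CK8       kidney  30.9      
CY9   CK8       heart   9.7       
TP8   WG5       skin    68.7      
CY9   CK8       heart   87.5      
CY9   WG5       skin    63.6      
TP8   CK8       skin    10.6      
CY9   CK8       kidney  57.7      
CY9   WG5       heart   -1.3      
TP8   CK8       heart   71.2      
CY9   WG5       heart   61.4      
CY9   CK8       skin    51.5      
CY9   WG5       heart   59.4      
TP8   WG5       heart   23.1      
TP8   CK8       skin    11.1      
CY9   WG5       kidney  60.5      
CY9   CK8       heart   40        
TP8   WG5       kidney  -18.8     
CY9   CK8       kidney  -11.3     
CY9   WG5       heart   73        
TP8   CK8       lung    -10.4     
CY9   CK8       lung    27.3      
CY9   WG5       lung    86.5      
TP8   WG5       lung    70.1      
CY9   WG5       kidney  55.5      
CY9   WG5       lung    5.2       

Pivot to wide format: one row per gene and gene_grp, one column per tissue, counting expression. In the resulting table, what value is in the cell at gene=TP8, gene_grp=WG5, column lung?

4

Rows with gene=TP8, gene_grp=WG5 and tissue=lung: expression values are 31.9, 38.7, 56.6, 70.1.
4 rows match — count = 4.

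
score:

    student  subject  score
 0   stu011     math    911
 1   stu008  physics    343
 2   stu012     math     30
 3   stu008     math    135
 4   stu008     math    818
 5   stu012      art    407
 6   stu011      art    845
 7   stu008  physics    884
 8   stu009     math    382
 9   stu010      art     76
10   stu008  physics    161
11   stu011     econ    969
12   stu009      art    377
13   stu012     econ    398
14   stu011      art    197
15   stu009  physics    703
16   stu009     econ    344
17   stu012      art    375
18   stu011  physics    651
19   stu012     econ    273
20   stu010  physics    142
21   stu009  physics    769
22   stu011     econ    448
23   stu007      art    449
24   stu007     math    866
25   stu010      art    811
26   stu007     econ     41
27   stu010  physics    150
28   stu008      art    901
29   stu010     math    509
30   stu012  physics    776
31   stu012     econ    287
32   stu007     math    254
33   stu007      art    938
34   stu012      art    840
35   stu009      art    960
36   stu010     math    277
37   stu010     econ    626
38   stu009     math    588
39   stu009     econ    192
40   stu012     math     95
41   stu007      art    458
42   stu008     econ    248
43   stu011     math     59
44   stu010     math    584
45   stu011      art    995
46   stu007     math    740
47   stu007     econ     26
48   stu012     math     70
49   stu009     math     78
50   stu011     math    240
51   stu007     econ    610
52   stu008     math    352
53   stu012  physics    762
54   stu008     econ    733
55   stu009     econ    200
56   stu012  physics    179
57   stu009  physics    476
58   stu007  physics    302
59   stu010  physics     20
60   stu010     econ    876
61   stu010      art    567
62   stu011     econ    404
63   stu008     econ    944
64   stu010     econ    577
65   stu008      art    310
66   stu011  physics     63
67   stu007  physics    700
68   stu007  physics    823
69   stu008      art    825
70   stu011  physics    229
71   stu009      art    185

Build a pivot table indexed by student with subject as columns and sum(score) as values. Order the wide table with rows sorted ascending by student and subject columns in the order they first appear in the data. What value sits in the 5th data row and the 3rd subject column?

With rows sorted ascending by student, row 5 is student=stu011. subject columns in first-appearance order: math, physics, art, econ; column 3 is art.
Long rows with student=stu011, subject=art: 845 + 197 + 995 = 2037.

2037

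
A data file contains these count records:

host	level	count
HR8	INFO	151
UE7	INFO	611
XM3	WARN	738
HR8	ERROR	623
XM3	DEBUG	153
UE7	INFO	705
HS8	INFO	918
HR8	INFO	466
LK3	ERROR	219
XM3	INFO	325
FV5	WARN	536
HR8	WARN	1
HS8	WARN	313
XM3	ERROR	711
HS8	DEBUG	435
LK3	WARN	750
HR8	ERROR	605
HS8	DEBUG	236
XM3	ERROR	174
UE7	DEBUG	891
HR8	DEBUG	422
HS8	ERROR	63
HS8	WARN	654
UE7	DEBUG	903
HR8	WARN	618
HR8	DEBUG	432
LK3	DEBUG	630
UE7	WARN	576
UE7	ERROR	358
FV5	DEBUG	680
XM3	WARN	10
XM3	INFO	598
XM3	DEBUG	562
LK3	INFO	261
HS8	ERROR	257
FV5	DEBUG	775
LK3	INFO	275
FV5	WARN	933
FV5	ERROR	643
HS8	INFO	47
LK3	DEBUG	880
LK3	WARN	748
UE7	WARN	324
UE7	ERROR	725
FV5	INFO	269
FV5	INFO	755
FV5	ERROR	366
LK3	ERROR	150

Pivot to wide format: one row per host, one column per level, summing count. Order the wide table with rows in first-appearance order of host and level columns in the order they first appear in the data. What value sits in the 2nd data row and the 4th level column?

With rows in first-appearance order of host, row 2 is host=UE7. level columns in first-appearance order: INFO, WARN, ERROR, DEBUG; column 4 is DEBUG.
Long rows with host=UE7, level=DEBUG: 891 + 903 = 1794.

1794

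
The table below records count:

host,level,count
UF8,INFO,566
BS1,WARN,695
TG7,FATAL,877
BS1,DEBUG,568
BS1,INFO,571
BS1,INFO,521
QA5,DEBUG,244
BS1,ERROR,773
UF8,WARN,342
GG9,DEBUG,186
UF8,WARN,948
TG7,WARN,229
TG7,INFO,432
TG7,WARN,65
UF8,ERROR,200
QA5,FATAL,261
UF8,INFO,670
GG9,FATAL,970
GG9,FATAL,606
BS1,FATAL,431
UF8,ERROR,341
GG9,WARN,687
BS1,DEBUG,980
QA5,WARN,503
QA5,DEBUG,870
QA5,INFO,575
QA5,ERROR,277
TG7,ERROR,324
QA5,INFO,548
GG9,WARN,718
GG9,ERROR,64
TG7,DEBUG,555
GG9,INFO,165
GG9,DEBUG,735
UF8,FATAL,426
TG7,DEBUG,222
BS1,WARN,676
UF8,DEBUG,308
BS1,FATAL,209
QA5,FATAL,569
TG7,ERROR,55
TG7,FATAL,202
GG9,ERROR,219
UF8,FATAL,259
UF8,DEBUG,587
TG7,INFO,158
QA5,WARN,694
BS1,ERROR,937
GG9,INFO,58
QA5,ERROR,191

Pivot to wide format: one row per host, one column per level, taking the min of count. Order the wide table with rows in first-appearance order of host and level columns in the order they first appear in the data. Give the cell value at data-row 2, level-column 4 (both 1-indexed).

568

With rows in first-appearance order of host, row 2 is host=BS1. level columns in first-appearance order: INFO, WARN, FATAL, DEBUG, ERROR; column 4 is DEBUG.
Long rows with host=BS1, level=DEBUG: min(568, 980) = 568.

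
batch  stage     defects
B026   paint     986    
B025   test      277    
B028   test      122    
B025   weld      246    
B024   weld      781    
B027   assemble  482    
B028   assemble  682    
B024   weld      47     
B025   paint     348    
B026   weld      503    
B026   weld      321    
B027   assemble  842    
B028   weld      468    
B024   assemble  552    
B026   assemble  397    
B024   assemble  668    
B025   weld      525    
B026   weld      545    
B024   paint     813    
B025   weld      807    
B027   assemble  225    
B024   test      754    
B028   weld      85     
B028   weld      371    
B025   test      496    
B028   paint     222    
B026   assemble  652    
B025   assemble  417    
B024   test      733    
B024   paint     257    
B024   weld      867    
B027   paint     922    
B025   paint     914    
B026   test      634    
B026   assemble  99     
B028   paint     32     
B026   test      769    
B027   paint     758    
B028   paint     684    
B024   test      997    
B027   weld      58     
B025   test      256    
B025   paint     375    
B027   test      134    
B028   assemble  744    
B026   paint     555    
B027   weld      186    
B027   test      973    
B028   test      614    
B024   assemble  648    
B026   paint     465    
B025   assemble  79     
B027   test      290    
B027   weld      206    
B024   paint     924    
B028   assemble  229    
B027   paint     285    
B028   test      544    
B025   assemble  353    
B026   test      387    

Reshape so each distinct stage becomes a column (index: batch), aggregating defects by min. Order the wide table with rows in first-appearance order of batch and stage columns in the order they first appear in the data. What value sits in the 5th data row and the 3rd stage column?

With rows in first-appearance order of batch, row 5 is batch=B027. stage columns in first-appearance order: paint, test, weld, assemble; column 3 is weld.
Long rows with batch=B027, stage=weld: min(58, 186, 206) = 58.

58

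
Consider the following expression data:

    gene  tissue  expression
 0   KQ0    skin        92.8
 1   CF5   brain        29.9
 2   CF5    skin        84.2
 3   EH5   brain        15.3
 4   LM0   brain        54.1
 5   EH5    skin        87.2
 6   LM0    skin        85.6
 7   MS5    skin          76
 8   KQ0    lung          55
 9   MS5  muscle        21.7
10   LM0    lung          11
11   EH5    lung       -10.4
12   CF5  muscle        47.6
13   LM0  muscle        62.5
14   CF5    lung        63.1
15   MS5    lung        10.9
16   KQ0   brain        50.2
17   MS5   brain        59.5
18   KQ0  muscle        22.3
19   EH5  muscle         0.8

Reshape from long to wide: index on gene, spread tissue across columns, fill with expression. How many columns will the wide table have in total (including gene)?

1 column for gene plus 4 distinct tissue values → 5 columns.

5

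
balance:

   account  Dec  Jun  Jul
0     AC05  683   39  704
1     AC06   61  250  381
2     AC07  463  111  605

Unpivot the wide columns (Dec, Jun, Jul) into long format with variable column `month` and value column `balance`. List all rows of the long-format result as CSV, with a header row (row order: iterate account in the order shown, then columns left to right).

account,month,balance
AC05,Dec,683
AC05,Jun,39
AC05,Jul,704
AC06,Dec,61
AC06,Jun,250
AC06,Jul,381
AC07,Dec,463
AC07,Jun,111
AC07,Jul,605

Each (account, column) pair becomes one row: 3 × 3 = 9 rows.
For example, (AC05, Dec) → balance=683.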